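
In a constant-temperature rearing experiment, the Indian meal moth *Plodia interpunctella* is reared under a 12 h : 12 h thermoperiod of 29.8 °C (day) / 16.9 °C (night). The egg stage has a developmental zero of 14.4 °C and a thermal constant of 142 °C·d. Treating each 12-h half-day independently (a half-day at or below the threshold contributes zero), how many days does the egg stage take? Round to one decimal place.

Day half: max(0, 29.8 − 14.4) × 0.5 = 15.4 × 0.5 = 7.70 DD.
Night half: max(0, 16.9 − 14.4) × 0.5 = 2.5 × 0.5 = 1.25 DD.
Per 24 h: 8.95 DD/day.
Duration = 142 / 8.95 = 15.866 ≈ 15.9 days.

15.9 days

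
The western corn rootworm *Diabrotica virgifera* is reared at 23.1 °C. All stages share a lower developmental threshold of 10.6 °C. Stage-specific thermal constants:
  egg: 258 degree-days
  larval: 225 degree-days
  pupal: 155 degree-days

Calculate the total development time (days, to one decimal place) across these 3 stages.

Daily accumulation at 23.1 °C = 23.1 − 10.6 = 12.5 DD/day.
Total K = 258 + 225 + 155 = 638 DD.
Total duration = 638 / 12.5 = 51.040 ≈ 51.0 days.

51.0 days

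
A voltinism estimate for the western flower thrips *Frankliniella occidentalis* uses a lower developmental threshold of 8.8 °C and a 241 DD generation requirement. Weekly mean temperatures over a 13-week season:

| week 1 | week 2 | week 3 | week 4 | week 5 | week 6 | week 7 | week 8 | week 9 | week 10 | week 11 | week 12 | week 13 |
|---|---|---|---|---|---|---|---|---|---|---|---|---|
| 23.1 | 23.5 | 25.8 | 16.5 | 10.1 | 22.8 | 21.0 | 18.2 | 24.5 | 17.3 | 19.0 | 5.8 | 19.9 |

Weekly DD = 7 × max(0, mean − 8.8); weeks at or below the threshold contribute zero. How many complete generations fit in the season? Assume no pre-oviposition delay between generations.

3 generations

Weekly DD (7 × max(0, T̄ − 8.8)): 100.1, 102.9, 119.0, 53.9, 9.1, 98.0, 85.4, 65.8, 109.9, 59.5, 71.4, 0.0, 77.7.
Season total = 952.7 DD.
Complete generations = ⌊952.7 / 241⌋ = 3.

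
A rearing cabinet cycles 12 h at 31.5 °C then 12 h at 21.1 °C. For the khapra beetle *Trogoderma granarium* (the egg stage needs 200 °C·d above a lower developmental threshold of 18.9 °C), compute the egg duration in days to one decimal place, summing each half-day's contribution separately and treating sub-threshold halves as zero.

27.0 days

Day half: max(0, 31.5 − 18.9) × 0.5 = 12.6 × 0.5 = 6.30 DD.
Night half: max(0, 21.1 − 18.9) × 0.5 = 2.2 × 0.5 = 1.10 DD.
Per 24 h: 7.40 DD/day.
Duration = 200 / 7.40 = 27.027 ≈ 27.0 days.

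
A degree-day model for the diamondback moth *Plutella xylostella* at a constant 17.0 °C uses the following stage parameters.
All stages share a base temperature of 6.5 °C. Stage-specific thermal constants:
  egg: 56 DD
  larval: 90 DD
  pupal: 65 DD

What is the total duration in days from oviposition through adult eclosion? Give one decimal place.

Daily accumulation at 17.0 °C = 17.0 − 6.5 = 10.5 DD/day.
Total K = 56 + 90 + 65 = 211 DD.
Total duration = 211 / 10.5 = 20.095 ≈ 20.1 days.

20.1 days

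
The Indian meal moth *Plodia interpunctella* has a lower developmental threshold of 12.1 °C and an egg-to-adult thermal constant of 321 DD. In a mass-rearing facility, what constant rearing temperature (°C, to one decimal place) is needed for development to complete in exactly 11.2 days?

40.8 °C

Required daily accumulation = 321 / 11.2 = 28.661 DD/day.
T = T_base + 28.661 = 12.1 + 28.661 = 40.761 ≈ 40.8 °C.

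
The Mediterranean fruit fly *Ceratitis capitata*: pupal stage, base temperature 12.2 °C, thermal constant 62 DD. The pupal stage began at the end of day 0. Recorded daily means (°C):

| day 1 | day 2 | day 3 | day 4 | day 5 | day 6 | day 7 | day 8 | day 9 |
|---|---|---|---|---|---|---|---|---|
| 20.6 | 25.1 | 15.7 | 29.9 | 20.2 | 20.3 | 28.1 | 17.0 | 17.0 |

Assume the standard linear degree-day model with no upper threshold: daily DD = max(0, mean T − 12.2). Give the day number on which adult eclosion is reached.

Daily DD above 12.2 °C: 8.4, 12.9, 3.5, 17.7, 8.0, 8.1, 15.9, 4.8, 4.8.
Cumulative: 8.4, 21.3, 24.8, 42.5, 50.5, 58.6, 74.5, 79.3, 84.1.
The total first reaches 62 DD on day 7.

day 7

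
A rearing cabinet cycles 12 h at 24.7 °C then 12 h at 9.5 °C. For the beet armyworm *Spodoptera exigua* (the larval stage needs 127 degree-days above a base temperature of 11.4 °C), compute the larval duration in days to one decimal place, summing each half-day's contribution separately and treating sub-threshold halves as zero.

Day half: max(0, 24.7 − 11.4) × 0.5 = 13.3 × 0.5 = 6.65 DD.
Night half: max(0, 9.5 − 11.4) × 0.5 = 0.0 × 0.5 = 0.00 DD.
Per 24 h: 6.65 DD/day.
Duration = 127 / 6.65 = 19.098 ≈ 19.1 days.

19.1 days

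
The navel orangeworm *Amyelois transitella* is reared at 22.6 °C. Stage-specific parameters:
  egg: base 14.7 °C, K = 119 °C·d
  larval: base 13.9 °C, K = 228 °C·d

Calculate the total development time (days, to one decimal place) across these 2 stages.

egg: 119 / (22.6 − 14.7) = 119 / 7.9 = 15.063 d.
larval: 228 / (22.6 − 13.9) = 228 / 8.7 = 26.207 d.
Sum = 41.270 ≈ 41.3 days.

41.3 days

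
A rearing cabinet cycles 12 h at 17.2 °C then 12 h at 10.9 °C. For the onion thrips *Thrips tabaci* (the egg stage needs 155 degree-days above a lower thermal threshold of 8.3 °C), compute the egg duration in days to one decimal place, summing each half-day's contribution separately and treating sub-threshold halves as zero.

27.0 days

Day half: max(0, 17.2 − 8.3) × 0.5 = 8.9 × 0.5 = 4.45 DD.
Night half: max(0, 10.9 − 8.3) × 0.5 = 2.6 × 0.5 = 1.30 DD.
Per 24 h: 5.75 DD/day.
Duration = 155 / 5.75 = 26.957 ≈ 27.0 days.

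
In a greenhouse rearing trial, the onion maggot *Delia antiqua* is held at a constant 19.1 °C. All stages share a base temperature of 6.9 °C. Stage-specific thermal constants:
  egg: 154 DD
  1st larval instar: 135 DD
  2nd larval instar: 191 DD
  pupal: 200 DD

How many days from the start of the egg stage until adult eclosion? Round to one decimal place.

55.7 days

Daily accumulation at 19.1 °C = 19.1 − 6.9 = 12.2 DD/day.
Total K = 154 + 135 + 191 + 200 = 680 DD.
Total duration = 680 / 12.2 = 55.738 ≈ 55.7 days.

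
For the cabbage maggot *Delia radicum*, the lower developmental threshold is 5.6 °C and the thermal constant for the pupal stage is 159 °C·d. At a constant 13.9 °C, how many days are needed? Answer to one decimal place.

19.2 days

Daily accumulation = 13.9 − 5.6 = 8.3 DD/day.
Duration = 159 / 8.3 = 19.157 ≈ 19.2 days.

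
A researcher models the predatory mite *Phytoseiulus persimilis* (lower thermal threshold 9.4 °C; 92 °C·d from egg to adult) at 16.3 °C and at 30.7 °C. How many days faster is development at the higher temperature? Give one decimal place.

9.0 days

At 16.3 °C: 92 / (16.3 − 9.4) = 92 / 6.9 = 13.333 d.
At 30.7 °C: 92 / (30.7 − 9.4) = 92 / 21.3 = 4.319 d.
Difference = |13.333 − 4.319| = 9.014 ≈ 9.0 days.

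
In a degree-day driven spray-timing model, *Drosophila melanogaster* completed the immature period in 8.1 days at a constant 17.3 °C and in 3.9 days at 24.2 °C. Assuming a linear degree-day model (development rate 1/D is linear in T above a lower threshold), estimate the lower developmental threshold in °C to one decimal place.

Under the model K = D·(T − T_b), so D₁·(T₁ − T_b) = D₂·(T₂ − T_b).
8.1·(17.3 − T_b) = 3.9·(24.2 − T_b)
T_b = (8.1·17.3 − 3.9·24.2) / (8.1 − 3.9) = 45.75 / 4.2 = 10.893 °C ≈ 10.9 °C.

10.9 °C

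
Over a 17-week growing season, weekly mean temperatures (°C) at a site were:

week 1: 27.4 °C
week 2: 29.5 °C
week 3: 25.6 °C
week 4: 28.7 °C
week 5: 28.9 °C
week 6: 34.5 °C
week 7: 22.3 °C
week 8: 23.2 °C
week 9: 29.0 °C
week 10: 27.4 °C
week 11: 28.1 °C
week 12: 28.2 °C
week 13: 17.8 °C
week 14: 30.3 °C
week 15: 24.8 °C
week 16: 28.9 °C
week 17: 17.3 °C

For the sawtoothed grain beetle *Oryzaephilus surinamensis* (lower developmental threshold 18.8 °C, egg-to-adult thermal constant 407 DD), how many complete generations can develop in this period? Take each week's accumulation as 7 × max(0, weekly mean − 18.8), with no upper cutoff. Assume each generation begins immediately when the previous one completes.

2 generations

Weekly DD (7 × max(0, T̄ − 18.8)): 60.2, 74.9, 47.6, 69.3, 70.7, 109.9, 24.5, 30.8, 71.4, 60.2, 65.1, 65.8, 0.0, 80.5, 42.0, 70.7, 0.0.
Season total = 943.6 DD.
Complete generations = ⌊943.6 / 407⌋ = 2.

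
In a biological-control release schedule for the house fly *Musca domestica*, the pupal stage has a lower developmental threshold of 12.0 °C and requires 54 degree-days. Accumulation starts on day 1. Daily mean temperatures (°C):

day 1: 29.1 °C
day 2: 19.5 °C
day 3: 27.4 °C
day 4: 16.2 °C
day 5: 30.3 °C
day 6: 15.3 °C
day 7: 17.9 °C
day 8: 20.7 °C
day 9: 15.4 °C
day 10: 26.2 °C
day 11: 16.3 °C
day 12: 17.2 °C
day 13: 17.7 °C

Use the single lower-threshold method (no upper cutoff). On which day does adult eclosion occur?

Daily DD above 12.0 °C: 17.1, 7.5, 15.4, 4.2, 18.3, 3.3, 5.9, 8.7, 3.4, 14.2, 4.3, 5.2, 5.7.
Cumulative: 17.1, 24.6, 40.0, 44.2, 62.5, 65.8, 71.7, 80.4, 83.8, 98.0, 102.3, 107.5, 113.2.
The total first reaches 54 DD on day 5.

day 5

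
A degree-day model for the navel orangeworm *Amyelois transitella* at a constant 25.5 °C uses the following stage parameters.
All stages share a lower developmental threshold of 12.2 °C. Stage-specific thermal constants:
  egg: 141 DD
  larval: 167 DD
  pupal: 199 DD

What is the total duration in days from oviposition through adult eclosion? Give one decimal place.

38.1 days

Daily accumulation at 25.5 °C = 25.5 − 12.2 = 13.3 DD/day.
Total K = 141 + 167 + 199 = 507 DD.
Total duration = 507 / 13.3 = 38.120 ≈ 38.1 days.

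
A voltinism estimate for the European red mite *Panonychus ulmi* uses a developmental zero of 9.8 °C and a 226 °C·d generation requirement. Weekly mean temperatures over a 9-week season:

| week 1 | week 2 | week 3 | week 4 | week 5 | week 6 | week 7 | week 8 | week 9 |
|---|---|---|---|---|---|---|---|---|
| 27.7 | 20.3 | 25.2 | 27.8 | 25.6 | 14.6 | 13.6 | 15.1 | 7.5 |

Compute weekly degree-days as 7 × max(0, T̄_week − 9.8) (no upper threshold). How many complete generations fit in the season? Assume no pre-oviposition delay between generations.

2 generations

Weekly DD (7 × max(0, T̄ − 9.8)): 125.3, 73.5, 107.8, 126.0, 110.6, 33.6, 26.6, 37.1, 0.0.
Season total = 640.5 DD.
Complete generations = ⌊640.5 / 226⌋ = 2.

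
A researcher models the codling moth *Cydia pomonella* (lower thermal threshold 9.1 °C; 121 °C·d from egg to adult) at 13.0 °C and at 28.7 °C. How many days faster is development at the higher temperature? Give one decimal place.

24.9 days

At 13.0 °C: 121 / (13.0 − 9.1) = 121 / 3.9 = 31.026 d.
At 28.7 °C: 121 / (28.7 − 9.1) = 121 / 19.6 = 6.173 d.
Difference = |31.026 − 6.173| = 24.852 ≈ 24.9 days.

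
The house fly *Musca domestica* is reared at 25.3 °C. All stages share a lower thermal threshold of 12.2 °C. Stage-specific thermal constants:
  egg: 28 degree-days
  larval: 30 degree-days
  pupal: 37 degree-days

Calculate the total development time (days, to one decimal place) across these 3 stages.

7.3 days

Daily accumulation at 25.3 °C = 25.3 − 12.2 = 13.1 DD/day.
Total K = 28 + 30 + 37 = 95 DD.
Total duration = 95 / 13.1 = 7.252 ≈ 7.3 days.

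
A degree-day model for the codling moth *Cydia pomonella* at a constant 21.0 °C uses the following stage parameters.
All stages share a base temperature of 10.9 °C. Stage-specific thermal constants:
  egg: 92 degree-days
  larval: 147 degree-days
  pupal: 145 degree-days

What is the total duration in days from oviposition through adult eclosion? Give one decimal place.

38.0 days

Daily accumulation at 21.0 °C = 21.0 − 10.9 = 10.1 DD/day.
Total K = 92 + 147 + 145 = 384 DD.
Total duration = 384 / 10.1 = 38.020 ≈ 38.0 days.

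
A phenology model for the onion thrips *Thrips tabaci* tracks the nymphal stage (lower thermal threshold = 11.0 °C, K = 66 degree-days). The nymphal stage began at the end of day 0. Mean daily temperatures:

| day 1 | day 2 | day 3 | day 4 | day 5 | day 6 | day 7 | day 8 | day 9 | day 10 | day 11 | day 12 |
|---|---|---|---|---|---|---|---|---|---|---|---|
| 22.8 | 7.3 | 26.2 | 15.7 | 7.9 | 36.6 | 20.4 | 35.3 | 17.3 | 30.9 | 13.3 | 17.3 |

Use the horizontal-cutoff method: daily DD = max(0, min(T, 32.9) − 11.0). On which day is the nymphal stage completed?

day 8

Daily DD above 11.0 °C (capped at 21.9): 11.8, 0.0, 15.2, 4.7, 0.0, 21.9, 9.4, 21.9, 6.3, 19.9, 2.3, 6.3.
Cumulative: 11.8, 11.8, 27.0, 31.7, 31.7, 53.6, 63.0, 84.9, 91.2, 111.1, 113.4, 119.7.
The total first reaches 66 DD on day 8.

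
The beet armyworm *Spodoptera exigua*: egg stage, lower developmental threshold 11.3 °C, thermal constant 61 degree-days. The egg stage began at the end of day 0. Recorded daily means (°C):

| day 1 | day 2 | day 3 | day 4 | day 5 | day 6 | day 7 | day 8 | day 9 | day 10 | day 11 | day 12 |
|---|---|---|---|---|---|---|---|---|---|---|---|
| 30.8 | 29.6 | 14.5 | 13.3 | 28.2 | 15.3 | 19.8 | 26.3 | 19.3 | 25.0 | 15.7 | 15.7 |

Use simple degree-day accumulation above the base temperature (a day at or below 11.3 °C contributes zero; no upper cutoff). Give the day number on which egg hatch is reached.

Daily DD above 11.3 °C: 19.5, 18.3, 3.2, 2.0, 16.9, 4.0, 8.5, 15.0, 8.0, 13.7, 4.4, 4.4.
Cumulative: 19.5, 37.8, 41.0, 43.0, 59.9, 63.9, 72.4, 87.4, 95.4, 109.1, 113.5, 117.9.
The total first reaches 61 DD on day 6.

day 6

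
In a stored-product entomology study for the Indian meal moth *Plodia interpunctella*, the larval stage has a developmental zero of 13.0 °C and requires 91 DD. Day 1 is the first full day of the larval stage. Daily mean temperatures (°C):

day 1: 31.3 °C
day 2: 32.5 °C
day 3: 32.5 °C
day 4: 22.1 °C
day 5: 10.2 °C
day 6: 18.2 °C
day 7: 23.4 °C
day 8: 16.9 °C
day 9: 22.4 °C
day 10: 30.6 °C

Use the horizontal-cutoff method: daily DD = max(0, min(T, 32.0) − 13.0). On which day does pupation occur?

day 9

Daily DD above 13.0 °C (capped at 19.0): 18.3, 19.0, 19.0, 9.1, 0.0, 5.2, 10.4, 3.9, 9.4, 17.6.
Cumulative: 18.3, 37.3, 56.3, 65.4, 65.4, 70.6, 81.0, 84.9, 94.3, 111.9.
The total first reaches 91 DD on day 9.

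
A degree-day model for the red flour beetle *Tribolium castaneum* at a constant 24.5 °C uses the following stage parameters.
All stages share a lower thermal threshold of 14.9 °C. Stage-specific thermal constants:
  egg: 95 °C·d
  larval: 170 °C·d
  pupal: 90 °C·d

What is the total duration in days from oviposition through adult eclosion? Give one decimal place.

37.0 days

Daily accumulation at 24.5 °C = 24.5 − 14.9 = 9.6 DD/day.
Total K = 95 + 170 + 90 = 355 DD.
Total duration = 355 / 9.6 = 36.979 ≈ 37.0 days.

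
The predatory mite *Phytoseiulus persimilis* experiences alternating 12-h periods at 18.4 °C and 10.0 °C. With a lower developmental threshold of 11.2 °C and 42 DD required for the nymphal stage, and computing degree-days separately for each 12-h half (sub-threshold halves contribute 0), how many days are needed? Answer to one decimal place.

Day half: max(0, 18.4 − 11.2) × 0.5 = 7.2 × 0.5 = 3.60 DD.
Night half: max(0, 10.0 − 11.2) × 0.5 = 0.0 × 0.5 = 0.00 DD.
Per 24 h: 3.60 DD/day.
Duration = 42 / 3.60 = 11.667 ≈ 11.7 days.

11.7 days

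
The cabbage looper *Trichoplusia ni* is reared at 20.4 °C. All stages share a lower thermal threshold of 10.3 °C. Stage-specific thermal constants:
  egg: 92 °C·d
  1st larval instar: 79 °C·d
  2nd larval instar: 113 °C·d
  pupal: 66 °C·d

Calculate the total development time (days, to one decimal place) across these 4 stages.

Daily accumulation at 20.4 °C = 20.4 − 10.3 = 10.1 DD/day.
Total K = 92 + 79 + 113 + 66 = 350 DD.
Total duration = 350 / 10.1 = 34.653 ≈ 34.7 days.

34.7 days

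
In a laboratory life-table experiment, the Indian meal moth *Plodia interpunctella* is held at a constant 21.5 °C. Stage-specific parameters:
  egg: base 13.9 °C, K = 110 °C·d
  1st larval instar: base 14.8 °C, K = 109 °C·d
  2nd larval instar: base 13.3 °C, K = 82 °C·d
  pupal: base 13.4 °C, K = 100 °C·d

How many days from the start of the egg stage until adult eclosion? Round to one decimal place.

53.1 days

egg: 110 / (21.5 − 13.9) = 110 / 7.6 = 14.474 d.
1st larval instar: 109 / (21.5 − 14.8) = 109 / 6.7 = 16.269 d.
2nd larval instar: 82 / (21.5 − 13.3) = 82 / 8.2 = 10.000 d.
pupal: 100 / (21.5 − 13.4) = 100 / 8.1 = 12.346 d.
Sum = 53.088 ≈ 53.1 days.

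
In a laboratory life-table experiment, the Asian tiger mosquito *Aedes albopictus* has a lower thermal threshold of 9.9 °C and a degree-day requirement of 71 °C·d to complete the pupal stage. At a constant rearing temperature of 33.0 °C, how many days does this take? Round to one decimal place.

3.1 days

Daily accumulation = 33.0 − 9.9 = 23.1 DD/day.
Duration = 71 / 23.1 = 3.074 ≈ 3.1 days.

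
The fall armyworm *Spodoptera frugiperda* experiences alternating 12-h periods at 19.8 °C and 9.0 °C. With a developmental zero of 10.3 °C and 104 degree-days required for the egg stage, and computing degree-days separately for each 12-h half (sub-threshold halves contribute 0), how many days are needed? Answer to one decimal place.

21.9 days

Day half: max(0, 19.8 − 10.3) × 0.5 = 9.5 × 0.5 = 4.75 DD.
Night half: max(0, 9.0 − 10.3) × 0.5 = 0.0 × 0.5 = 0.00 DD.
Per 24 h: 4.75 DD/day.
Duration = 104 / 4.75 = 21.895 ≈ 21.9 days.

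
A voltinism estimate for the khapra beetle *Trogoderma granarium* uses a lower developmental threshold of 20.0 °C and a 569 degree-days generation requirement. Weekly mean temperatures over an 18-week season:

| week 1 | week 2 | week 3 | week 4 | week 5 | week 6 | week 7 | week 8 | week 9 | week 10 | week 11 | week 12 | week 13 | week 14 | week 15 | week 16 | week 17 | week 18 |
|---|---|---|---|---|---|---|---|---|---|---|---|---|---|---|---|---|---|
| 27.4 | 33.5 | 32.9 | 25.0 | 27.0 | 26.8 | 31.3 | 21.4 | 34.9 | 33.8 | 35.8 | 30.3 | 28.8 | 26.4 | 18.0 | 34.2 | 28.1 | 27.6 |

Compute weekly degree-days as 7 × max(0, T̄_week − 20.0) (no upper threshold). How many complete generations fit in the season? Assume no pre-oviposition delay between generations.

2 generations

Weekly DD (7 × max(0, T̄ − 20.0)): 51.8, 94.5, 90.3, 35.0, 49.0, 47.6, 79.1, 9.8, 104.3, 96.6, 110.6, 72.1, 61.6, 44.8, 0.0, 99.4, 56.7, 53.2.
Season total = 1156.4 DD.
Complete generations = ⌊1156.4 / 569⌋ = 2.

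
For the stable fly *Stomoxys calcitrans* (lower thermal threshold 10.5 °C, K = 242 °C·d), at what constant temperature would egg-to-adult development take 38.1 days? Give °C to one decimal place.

Required daily accumulation = 242 / 38.1 = 6.352 DD/day.
T = T_base + 6.352 = 10.5 + 6.352 = 16.852 ≈ 16.9 °C.

16.9 °C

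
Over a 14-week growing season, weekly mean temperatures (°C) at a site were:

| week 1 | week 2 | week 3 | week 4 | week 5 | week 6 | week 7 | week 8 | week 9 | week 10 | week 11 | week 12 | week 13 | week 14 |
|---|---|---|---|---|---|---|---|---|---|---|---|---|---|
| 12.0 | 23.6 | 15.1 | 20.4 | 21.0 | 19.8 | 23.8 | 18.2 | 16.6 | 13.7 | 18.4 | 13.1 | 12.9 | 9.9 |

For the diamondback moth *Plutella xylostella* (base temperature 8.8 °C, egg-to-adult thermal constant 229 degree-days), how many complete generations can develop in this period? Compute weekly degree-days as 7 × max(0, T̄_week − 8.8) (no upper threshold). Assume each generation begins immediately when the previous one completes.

Weekly DD (7 × max(0, T̄ − 8.8)): 22.4, 103.6, 44.1, 81.2, 85.4, 77.0, 105.0, 65.8, 54.6, 34.3, 67.2, 30.1, 28.7, 7.7.
Season total = 807.1 DD.
Complete generations = ⌊807.1 / 229⌋ = 3.

3 generations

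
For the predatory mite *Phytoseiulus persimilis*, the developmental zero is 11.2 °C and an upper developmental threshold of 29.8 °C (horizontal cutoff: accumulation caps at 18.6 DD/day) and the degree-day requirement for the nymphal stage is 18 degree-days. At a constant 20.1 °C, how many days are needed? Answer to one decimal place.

Daily accumulation = 20.1 − 11.2 = 8.9 DD/day.
Duration = 18 / 8.9 = 2.022 ≈ 2.0 days.

2.0 days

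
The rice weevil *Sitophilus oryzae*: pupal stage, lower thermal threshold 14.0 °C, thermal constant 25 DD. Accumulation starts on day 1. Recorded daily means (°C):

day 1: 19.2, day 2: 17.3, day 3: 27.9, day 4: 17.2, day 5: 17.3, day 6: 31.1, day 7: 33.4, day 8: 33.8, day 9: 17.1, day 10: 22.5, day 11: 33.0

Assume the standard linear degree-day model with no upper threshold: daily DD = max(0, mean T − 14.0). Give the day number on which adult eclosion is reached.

Daily DD above 14.0 °C: 5.2, 3.3, 13.9, 3.2, 3.3, 17.1, 19.4, 19.8, 3.1, 8.5, 19.0.
Cumulative: 5.2, 8.5, 22.4, 25.6, 28.9, 46.0, 65.4, 85.2, 88.3, 96.8, 115.8.
The total first reaches 25 DD on day 4.

day 4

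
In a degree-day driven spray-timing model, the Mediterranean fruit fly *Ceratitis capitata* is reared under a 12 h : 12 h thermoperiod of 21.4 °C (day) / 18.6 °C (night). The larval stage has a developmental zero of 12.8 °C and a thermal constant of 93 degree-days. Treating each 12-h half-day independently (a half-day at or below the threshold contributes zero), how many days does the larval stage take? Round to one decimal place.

Day half: max(0, 21.4 − 12.8) × 0.5 = 8.6 × 0.5 = 4.30 DD.
Night half: max(0, 18.6 − 12.8) × 0.5 = 5.8 × 0.5 = 2.90 DD.
Per 24 h: 7.20 DD/day.
Duration = 93 / 7.20 = 12.917 ≈ 12.9 days.

12.9 days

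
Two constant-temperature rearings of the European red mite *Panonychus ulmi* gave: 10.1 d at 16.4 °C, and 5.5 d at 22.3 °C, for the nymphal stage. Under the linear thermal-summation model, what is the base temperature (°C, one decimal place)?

Equal thermal constants: D₁(T₁ − T_b) = D₂(T₂ − T_b).
10.1·(16.4 − T_b) = 5.5·(22.3 − T_b)
T_b = (10.1·16.4 − 5.5·22.3) / (10.1 − 5.5) = 42.99 / 4.6 = 9.346 °C ≈ 9.3 °C.

9.3 °C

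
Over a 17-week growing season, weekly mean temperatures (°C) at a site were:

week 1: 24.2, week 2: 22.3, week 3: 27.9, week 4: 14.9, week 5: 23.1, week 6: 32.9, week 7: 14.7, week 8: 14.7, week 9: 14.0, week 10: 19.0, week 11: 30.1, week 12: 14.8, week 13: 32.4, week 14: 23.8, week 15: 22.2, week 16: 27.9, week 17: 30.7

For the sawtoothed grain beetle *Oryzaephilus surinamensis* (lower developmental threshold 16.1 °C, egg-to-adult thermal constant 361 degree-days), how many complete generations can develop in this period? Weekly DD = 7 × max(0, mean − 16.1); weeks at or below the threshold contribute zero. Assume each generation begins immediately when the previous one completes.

2 generations

Weekly DD (7 × max(0, T̄ − 16.1)): 56.7, 43.4, 82.6, 0.0, 49.0, 117.6, 0.0, 0.0, 0.0, 20.3, 98.0, 0.0, 114.1, 53.9, 42.7, 82.6, 102.2.
Season total = 863.1 DD.
Complete generations = ⌊863.1 / 361⌋ = 2.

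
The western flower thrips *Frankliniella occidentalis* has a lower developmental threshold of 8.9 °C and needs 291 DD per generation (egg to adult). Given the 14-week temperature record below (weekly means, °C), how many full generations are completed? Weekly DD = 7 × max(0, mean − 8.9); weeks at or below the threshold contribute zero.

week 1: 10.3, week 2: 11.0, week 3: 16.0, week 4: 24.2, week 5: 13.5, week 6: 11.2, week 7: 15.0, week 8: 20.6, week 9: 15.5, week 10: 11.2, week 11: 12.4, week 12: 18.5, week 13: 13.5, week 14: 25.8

Weekly DD (7 × max(0, T̄ − 8.9)): 9.8, 14.7, 49.7, 107.1, 32.2, 16.1, 42.7, 81.9, 46.2, 16.1, 24.5, 67.2, 32.2, 118.3.
Season total = 658.7 DD.
Complete generations = ⌊658.7 / 291⌋ = 2.

2 generations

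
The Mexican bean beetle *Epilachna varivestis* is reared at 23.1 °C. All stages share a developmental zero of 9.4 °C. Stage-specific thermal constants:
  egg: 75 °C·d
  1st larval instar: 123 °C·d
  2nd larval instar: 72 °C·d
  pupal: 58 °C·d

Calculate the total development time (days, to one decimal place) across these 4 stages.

23.9 days

Daily accumulation at 23.1 °C = 23.1 − 9.4 = 13.7 DD/day.
Total K = 75 + 123 + 72 + 58 = 328 DD.
Total duration = 328 / 13.7 = 23.942 ≈ 23.9 days.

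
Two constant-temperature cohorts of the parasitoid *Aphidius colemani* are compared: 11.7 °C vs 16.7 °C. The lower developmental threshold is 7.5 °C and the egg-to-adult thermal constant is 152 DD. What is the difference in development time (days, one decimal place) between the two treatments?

At 11.7 °C: 152 / (11.7 − 7.5) = 152 / 4.2 = 36.190 d.
At 16.7 °C: 152 / (16.7 − 7.5) = 152 / 9.2 = 16.522 d.
Difference = |36.190 − 16.522| = 19.669 ≈ 19.7 days.

19.7 days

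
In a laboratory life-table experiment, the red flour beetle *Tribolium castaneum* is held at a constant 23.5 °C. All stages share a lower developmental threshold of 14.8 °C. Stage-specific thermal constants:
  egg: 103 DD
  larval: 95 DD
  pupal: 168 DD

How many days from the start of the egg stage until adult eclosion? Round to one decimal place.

42.1 days

Daily accumulation at 23.5 °C = 23.5 − 14.8 = 8.7 DD/day.
Total K = 103 + 95 + 168 = 366 DD.
Total duration = 366 / 8.7 = 42.069 ≈ 42.1 days.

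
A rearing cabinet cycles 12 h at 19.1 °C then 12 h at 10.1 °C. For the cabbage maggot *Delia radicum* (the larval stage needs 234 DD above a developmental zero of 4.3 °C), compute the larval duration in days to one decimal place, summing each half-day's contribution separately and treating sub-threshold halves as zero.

Day half: max(0, 19.1 − 4.3) × 0.5 = 14.8 × 0.5 = 7.40 DD.
Night half: max(0, 10.1 − 4.3) × 0.5 = 5.8 × 0.5 = 2.90 DD.
Per 24 h: 10.30 DD/day.
Duration = 234 / 10.30 = 22.718 ≈ 22.7 days.

22.7 days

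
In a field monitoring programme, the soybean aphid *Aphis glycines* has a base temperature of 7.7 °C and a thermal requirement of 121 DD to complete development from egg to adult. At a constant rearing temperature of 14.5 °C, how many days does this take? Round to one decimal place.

17.8 days

Daily accumulation = 14.5 − 7.7 = 6.8 DD/day.
Duration = 121 / 6.8 = 17.794 ≈ 17.8 days.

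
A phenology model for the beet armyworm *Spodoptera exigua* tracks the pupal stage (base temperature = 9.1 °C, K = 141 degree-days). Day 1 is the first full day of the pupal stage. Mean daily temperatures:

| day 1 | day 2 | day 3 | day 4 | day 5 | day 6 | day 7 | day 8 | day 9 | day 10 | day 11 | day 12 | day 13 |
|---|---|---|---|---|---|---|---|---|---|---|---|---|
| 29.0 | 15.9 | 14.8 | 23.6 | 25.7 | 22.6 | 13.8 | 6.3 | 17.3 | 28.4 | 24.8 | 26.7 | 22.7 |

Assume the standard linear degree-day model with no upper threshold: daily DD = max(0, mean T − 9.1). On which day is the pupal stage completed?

Daily DD above 9.1 °C: 19.9, 6.8, 5.7, 14.5, 16.6, 13.5, 4.7, 0.0, 8.2, 19.3, 15.7, 17.6, 13.6.
Cumulative: 19.9, 26.7, 32.4, 46.9, 63.5, 77.0, 81.7, 81.7, 89.9, 109.2, 124.9, 142.5, 156.1.
The total first reaches 141 DD on day 12.

day 12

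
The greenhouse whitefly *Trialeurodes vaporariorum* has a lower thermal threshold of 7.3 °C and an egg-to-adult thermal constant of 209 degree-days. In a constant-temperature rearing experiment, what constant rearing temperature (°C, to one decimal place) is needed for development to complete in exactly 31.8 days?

13.9 °C

Required daily accumulation = 209 / 31.8 = 6.572 DD/day.
T = T_base + 6.572 = 7.3 + 6.572 = 13.872 ≈ 13.9 °C.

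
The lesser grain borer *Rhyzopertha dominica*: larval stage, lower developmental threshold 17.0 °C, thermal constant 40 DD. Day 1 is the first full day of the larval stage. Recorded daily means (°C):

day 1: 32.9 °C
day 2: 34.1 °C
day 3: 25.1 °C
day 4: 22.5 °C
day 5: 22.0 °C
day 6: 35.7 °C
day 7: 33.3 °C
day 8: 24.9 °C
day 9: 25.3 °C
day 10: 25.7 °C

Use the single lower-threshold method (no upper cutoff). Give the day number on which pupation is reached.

Daily DD above 17.0 °C: 15.9, 17.1, 8.1, 5.5, 5.0, 18.7, 16.3, 7.9, 8.3, 8.7.
Cumulative: 15.9, 33.0, 41.1, 46.6, 51.6, 70.3, 86.6, 94.5, 102.8, 111.5.
The total first reaches 40 DD on day 3.

day 3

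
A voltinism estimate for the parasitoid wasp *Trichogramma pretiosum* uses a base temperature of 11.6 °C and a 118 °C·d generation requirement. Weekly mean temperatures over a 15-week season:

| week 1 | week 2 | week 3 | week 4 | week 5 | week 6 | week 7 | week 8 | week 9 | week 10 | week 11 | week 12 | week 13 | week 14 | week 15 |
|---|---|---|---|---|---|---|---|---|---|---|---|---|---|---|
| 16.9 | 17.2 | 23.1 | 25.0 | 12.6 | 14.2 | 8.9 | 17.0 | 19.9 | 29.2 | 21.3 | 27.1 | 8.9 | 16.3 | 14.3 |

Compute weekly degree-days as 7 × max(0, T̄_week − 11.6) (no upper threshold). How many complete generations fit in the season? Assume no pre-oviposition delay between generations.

Weekly DD (7 × max(0, T̄ − 11.6)): 37.1, 39.2, 80.5, 93.8, 7.0, 18.2, 0.0, 37.8, 58.1, 123.2, 67.9, 108.5, 0.0, 32.9, 18.9.
Season total = 723.1 DD.
Complete generations = ⌊723.1 / 118⌋ = 6.

6 generations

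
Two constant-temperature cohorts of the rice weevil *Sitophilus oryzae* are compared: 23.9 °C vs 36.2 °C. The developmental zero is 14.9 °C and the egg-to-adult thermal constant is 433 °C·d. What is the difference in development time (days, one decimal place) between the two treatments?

At 23.9 °C: 433 / (23.9 − 14.9) = 433 / 9.0 = 48.111 d.
At 36.2 °C: 433 / (36.2 − 14.9) = 433 / 21.3 = 20.329 d.
Difference = |48.111 − 20.329| = 27.782 ≈ 27.8 days.

27.8 days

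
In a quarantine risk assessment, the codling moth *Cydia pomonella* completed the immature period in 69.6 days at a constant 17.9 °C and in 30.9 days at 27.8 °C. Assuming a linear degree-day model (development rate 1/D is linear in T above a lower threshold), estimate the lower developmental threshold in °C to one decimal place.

10.0 °C

Linear rate model ⇒ the product D·(T − T_b) is constant across temperatures.
69.6·(17.9 − T_b) = 30.9·(27.8 − T_b)
T_b = (69.6·17.9 − 30.9·27.8) / (69.6 − 30.9) = 386.82 / 38.7 = 9.995 °C ≈ 10.0 °C.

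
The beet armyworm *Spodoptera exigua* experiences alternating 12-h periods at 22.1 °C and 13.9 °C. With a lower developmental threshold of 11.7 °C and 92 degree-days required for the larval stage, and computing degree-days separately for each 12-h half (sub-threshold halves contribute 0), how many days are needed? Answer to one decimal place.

14.6 days

Day half: max(0, 22.1 − 11.7) × 0.5 = 10.4 × 0.5 = 5.20 DD.
Night half: max(0, 13.9 − 11.7) × 0.5 = 2.2 × 0.5 = 1.10 DD.
Per 24 h: 6.30 DD/day.
Duration = 92 / 6.30 = 14.603 ≈ 14.6 days.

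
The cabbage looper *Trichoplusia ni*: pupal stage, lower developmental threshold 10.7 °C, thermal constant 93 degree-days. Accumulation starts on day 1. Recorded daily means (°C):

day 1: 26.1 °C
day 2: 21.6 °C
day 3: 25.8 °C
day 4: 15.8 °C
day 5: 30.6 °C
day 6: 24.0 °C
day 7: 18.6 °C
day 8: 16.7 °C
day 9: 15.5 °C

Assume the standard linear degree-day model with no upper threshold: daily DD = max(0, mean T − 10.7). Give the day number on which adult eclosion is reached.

Daily DD above 10.7 °C: 15.4, 10.9, 15.1, 5.1, 19.9, 13.3, 7.9, 6.0, 4.8.
Cumulative: 15.4, 26.3, 41.4, 46.5, 66.4, 79.7, 87.6, 93.6, 98.4.
The total first reaches 93 DD on day 8.

day 8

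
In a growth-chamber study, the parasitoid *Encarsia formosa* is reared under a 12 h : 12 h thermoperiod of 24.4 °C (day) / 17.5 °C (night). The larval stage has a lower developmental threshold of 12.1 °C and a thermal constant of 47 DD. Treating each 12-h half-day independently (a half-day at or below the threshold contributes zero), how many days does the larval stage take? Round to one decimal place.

5.3 days

Day half: max(0, 24.4 − 12.1) × 0.5 = 12.3 × 0.5 = 6.15 DD.
Night half: max(0, 17.5 − 12.1) × 0.5 = 5.4 × 0.5 = 2.70 DD.
Per 24 h: 8.85 DD/day.
Duration = 47 / 8.85 = 5.311 ≈ 5.3 days.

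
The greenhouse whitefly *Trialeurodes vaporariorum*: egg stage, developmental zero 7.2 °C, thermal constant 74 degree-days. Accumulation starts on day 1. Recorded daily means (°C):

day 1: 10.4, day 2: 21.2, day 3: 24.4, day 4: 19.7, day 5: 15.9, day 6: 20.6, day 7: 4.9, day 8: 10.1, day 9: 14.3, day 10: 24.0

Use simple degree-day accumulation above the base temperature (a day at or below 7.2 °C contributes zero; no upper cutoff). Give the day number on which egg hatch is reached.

Daily DD above 7.2 °C: 3.2, 14.0, 17.2, 12.5, 8.7, 13.4, 0.0, 2.9, 7.1, 16.8.
Cumulative: 3.2, 17.2, 34.4, 46.9, 55.6, 69.0, 69.0, 71.9, 79.0, 95.8.
The total first reaches 74 DD on day 9.

day 9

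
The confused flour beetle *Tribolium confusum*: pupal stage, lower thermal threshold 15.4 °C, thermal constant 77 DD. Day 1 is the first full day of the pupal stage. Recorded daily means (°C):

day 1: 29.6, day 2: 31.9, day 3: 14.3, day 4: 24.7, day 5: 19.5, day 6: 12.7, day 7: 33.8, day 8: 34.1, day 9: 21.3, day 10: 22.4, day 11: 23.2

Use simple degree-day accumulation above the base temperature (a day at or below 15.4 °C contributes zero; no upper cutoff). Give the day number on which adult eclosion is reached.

day 8

Daily DD above 15.4 °C: 14.2, 16.5, 0.0, 9.3, 4.1, 0.0, 18.4, 18.7, 5.9, 7.0, 7.8.
Cumulative: 14.2, 30.7, 30.7, 40.0, 44.1, 44.1, 62.5, 81.2, 87.1, 94.1, 101.9.
The total first reaches 77 DD on day 8.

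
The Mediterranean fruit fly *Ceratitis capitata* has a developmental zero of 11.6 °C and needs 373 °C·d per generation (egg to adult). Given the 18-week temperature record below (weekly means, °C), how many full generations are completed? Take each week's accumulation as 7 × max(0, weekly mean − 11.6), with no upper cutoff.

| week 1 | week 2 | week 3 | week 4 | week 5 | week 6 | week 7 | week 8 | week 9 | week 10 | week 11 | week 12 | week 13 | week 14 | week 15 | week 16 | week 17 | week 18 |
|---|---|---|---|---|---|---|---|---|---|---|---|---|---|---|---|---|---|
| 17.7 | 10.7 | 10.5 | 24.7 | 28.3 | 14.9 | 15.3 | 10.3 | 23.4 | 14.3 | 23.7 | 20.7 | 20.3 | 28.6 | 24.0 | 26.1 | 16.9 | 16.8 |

2 generations

Weekly DD (7 × max(0, T̄ − 11.6)): 42.7, 0.0, 0.0, 91.7, 116.9, 23.1, 25.9, 0.0, 82.6, 18.9, 84.7, 63.7, 60.9, 119.0, 86.8, 101.5, 37.1, 36.4.
Season total = 991.9 DD.
Complete generations = ⌊991.9 / 373⌋ = 2.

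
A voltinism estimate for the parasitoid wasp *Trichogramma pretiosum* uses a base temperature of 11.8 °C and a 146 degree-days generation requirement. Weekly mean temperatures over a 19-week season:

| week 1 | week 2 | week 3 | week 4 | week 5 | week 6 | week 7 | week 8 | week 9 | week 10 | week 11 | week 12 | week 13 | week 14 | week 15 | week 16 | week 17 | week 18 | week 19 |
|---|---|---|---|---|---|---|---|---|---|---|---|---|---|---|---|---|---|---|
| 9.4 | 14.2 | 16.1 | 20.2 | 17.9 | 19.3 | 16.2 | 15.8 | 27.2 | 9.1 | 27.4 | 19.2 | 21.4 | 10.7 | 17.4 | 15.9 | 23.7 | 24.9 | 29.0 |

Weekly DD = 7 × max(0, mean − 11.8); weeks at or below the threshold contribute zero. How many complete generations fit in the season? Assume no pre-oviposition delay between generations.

Weekly DD (7 × max(0, T̄ − 11.8)): 0.0, 16.8, 30.1, 58.8, 42.7, 52.5, 30.8, 28.0, 107.8, 0.0, 109.2, 51.8, 67.2, 0.0, 39.2, 28.7, 83.3, 91.7, 120.4.
Season total = 959.0 DD.
Complete generations = ⌊959.0 / 146⌋ = 6.

6 generations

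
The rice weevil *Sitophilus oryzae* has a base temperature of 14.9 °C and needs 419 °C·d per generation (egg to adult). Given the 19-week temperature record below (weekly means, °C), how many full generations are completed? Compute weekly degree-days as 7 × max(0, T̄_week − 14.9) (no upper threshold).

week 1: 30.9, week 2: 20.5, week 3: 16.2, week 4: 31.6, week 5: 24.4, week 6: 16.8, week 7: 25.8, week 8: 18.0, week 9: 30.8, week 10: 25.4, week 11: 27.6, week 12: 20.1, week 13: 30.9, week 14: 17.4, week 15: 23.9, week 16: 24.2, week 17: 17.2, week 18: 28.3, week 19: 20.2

2 generations

Weekly DD (7 × max(0, T̄ − 14.9)): 112.0, 39.2, 9.1, 116.9, 66.5, 13.3, 76.3, 21.7, 111.3, 73.5, 88.9, 36.4, 112.0, 17.5, 63.0, 65.1, 16.1, 93.8, 37.1.
Season total = 1169.7 DD.
Complete generations = ⌊1169.7 / 419⌋ = 2.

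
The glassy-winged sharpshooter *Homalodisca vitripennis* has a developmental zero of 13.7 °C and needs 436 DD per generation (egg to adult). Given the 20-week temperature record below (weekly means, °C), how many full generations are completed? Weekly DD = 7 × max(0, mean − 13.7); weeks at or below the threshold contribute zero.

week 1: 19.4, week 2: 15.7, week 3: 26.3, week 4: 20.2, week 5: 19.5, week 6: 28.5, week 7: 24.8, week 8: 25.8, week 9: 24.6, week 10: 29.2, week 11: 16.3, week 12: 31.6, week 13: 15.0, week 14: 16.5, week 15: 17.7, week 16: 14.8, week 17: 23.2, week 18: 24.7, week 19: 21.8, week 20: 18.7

2 generations

Weekly DD (7 × max(0, T̄ − 13.7)): 39.9, 14.0, 88.2, 45.5, 40.6, 103.6, 77.7, 84.7, 76.3, 108.5, 18.2, 125.3, 9.1, 19.6, 28.0, 7.7, 66.5, 77.0, 56.7, 35.0.
Season total = 1122.1 DD.
Complete generations = ⌊1122.1 / 436⌋ = 2.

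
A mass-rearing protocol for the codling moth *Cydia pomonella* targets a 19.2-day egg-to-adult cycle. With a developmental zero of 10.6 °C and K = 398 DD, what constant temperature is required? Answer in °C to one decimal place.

31.3 °C

Required daily accumulation = 398 / 19.2 = 20.729 DD/day.
T = T_base + 20.729 = 10.6 + 20.729 = 31.329 ≈ 31.3 °C.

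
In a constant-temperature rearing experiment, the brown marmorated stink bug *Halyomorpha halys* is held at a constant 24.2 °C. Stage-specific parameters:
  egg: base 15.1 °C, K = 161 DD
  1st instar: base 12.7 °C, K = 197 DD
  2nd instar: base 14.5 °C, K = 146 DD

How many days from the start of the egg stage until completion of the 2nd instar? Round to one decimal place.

egg: 161 / (24.2 − 15.1) = 161 / 9.1 = 17.692 d.
1st instar: 197 / (24.2 − 12.7) = 197 / 11.5 = 17.130 d.
2nd instar: 146 / (24.2 − 14.5) = 146 / 9.7 = 15.052 d.
Sum = 49.874 ≈ 49.9 days.

49.9 days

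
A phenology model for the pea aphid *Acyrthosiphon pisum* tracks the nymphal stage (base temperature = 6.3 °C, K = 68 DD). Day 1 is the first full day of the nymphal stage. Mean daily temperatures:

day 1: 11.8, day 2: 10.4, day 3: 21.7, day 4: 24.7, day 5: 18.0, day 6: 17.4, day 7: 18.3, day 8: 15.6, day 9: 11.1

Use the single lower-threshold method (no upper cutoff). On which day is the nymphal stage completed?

Daily DD above 6.3 °C: 5.5, 4.1, 15.4, 18.4, 11.7, 11.1, 12.0, 9.3, 4.8.
Cumulative: 5.5, 9.6, 25.0, 43.4, 55.1, 66.2, 78.2, 87.5, 92.3.
The total first reaches 68 DD on day 7.

day 7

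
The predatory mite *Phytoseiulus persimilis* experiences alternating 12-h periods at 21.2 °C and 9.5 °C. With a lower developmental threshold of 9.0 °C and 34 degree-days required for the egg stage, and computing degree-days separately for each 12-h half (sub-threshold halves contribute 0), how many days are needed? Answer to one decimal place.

Day half: max(0, 21.2 − 9.0) × 0.5 = 12.2 × 0.5 = 6.10 DD.
Night half: max(0, 9.5 − 9.0) × 0.5 = 0.5 × 0.5 = 0.25 DD.
Per 24 h: 6.35 DD/day.
Duration = 34 / 6.35 = 5.354 ≈ 5.4 days.

5.4 days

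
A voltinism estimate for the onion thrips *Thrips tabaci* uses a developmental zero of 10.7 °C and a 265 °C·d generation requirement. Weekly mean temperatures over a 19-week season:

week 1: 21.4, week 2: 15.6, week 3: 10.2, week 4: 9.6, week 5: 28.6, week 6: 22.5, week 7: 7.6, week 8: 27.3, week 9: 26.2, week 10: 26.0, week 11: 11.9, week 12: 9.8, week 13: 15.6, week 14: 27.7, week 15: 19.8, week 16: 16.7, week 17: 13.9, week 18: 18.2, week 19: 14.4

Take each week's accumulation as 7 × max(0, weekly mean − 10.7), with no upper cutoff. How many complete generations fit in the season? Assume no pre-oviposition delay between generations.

Weekly DD (7 × max(0, T̄ − 10.7)): 74.9, 34.3, 0.0, 0.0, 125.3, 82.6, 0.0, 116.2, 108.5, 107.1, 8.4, 0.0, 34.3, 119.0, 63.7, 42.0, 22.4, 52.5, 25.9.
Season total = 1017.1 DD.
Complete generations = ⌊1017.1 / 265⌋ = 3.

3 generations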